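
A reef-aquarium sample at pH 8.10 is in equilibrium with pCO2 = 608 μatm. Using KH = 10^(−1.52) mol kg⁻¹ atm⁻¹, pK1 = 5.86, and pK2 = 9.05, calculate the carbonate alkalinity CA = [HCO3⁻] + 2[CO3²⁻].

[CO2*] = KH · pCO2 = 10^(−1.52) × 608×10^-6 = 1.836×10^-5 mol/kg
α₀ = 1/(1 + K1/[H⁺] + K1K2/[H⁺]²) = 1/(1 + 10^+2.24 + 10^+1.29) = 0.005147
DIC = [CO2*]/α₀ = 1.836×10^-5 / 0.005147 = 3.567 mmol/kg
CA = (α₁ + 2α₂)·DIC = (0.8945 + 2×0.1004) × 3.567 = 3.91 mmol/kg

CA = 3.91 mmol/kg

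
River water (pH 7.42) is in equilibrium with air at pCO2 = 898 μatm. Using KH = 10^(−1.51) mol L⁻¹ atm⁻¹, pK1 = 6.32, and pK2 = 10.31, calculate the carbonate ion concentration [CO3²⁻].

[CO2*] = KH · pCO2 = 10^(−1.51) × 898×10^-6 = 2.775×10^-5 mol/L
α₀ = 1/(1 + K1/[H⁺] + K1K2/[H⁺]²) = 1/(1 + 10^+1.10 + 10^-1.79) = 0.07350
DIC = [CO2*]/α₀ = 2.775×10^-5 / 0.07350 = 0.3776 mmol/L
[CO3²⁻] = α₂·DIC; α₂ = 0.001192, so [CO3²⁻] = 0.001192 × 0.3776 = 0.000450 mmol/L = 0.450 μmol/L

[CO3²⁻] = 0.450 μmol/L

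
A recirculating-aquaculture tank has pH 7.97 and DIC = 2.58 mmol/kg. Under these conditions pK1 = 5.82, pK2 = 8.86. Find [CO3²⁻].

[CO3²⁻] = 0.293 mmol/kg

α₂ = 1 / (1 + [H⁺]/K2 + [H⁺]²/(K1K2)) = 1 / (1 + 10^+0.89 + 10^-1.26)
   = 1 / (1 + 7.7625 + 0.054954) = 1/8.8174 = 0.1134
[CO3²⁻] = α₂ × DIC = 0.1134 × 2.58 = 0.293 mmol/kg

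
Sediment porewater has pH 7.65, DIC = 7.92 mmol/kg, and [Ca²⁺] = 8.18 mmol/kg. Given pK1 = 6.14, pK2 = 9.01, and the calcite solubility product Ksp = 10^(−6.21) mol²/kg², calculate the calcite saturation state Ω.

α₂ = 1 / (1 + [H⁺]/K2 + [H⁺]²/(K1K2)) = 1 / (1 + 10^+1.36 + 10^-0.15)
   = 1 / (1 + 22.909 + 0.70795) = 1/24.617 = 0.04062
[CO3²⁻] = α₂ × DIC = 0.04062 × 7.92 = 0.3217 mmol/kg
Ksp = 10^(−6.21) = 6.166×10^-7
Ω = [Ca²⁺][CO3²⁻]/Ksp = (8.18×10^-3)(3.217×10^-4) / 6.166×10^-7 = 4.27

Ω = 4.27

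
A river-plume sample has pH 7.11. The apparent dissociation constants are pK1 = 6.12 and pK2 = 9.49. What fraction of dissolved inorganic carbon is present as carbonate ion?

α₂ = 1 / (1 + [H⁺]/K2 + [H⁺]²/(K1K2)) = 1 / (1 + 10^+2.38 + 10^+1.39)
   = 1 / (1 + 239.88 + 24.547) = 1/265.43 = 0.003767

α₂ = 0.00377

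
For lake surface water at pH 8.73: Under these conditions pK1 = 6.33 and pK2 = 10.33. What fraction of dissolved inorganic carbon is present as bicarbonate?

α₁ = 0.972

α₁ = 1 / (1 + [H⁺]/K1 + K2/[H⁺]) = 1 / (1 + 10^-2.40 + 10^-1.60)
   = 1 / (1 + 0.0039811 + 0.025119) = 1/1.0291 = 0.9717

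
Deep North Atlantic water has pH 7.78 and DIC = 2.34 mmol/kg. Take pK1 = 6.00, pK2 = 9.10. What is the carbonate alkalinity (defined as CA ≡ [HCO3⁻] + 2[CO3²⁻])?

CA = 2.41 mmol/kg

CA = [HCO3⁻] + 2[CO3²⁻] = (α₁ + 2α₂)·DIC
At pH 7.78: [H⁺]/K1 = 10^-1.78 = 0.016596, K2/[H⁺] = 10^-1.32 = 0.047863
α₁ = 1/(1 + 0.016596 + 0.047863) = 1/1.0645 = 0.9394; α₂ = α₁·K2/[H⁺] = 0.04496
α₁ + 2α₂ = 1.0294
CA = 1.0294 × 2.34 = 2.41 mmol/kg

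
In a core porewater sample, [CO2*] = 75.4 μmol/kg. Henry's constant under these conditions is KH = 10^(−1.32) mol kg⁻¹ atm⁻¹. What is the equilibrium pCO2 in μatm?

KH = 10^(−1.32) = 4.786×10^-2 mol kg⁻¹ atm⁻¹
pCO2 = [CO2*]/KH = 75.4×10^-6 / 4.786×10^-2 = 1.58×10^-3 atm = 1580 μatm

pCO2 = 1580 μatm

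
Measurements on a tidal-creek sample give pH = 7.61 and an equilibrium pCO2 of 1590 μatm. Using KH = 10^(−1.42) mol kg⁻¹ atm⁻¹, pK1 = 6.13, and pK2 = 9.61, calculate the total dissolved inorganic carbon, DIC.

DIC = 1.90 mmol/kg

[CO2*] = KH · pCO2 = 10^(−1.42) × 1590×10^-6 = 6.045×10^-5 mol/kg
α₀ = 1/(1 + K1/[H⁺] + K1K2/[H⁺]²) = 1/(1 + 10^+1.48 + 10^-0.52) = 0.03174
DIC = [CO2*]/α₀ = 6.045×10^-5 / 0.03174 = 1.90 mmol/kg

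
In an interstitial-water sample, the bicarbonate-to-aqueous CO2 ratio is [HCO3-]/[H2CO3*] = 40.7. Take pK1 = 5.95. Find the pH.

pH = 7.56

From K1 = [H⁺][HCO3-]/[H2CO3*]:  pH = pK1 + log₁₀([HCO3-]/[H2CO3*])
log₁₀(40.7) = +1.610
pH = 5.95 + (+1.610) = 7.56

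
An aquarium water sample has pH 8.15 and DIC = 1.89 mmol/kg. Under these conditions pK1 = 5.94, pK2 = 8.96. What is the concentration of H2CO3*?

α₀ = 1 / (1 + K1/[H⁺] + K1K2/[H⁺]²) = 1 / (1 + 10^+2.21 + 10^+1.40)
   = 1 / (1 + 162.18 + 25.119) = 1/188.30 = 0.005311
[CO2*] = α₀ × DIC = 0.005311 × 1.89 = 0.0100 mmol/kg = 10.0 μmol/kg

[CO2*] = 10.0 μmol/kg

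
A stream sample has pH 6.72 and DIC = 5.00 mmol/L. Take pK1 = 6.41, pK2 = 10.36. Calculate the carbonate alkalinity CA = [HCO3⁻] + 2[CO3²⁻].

CA = 3.36 mmol/L

CA = [HCO3⁻] + 2[CO3²⁻] = (α₁ + 2α₂)·DIC
At pH 6.72: [H⁺]/K1 = 10^-0.31 = 0.48978, K2/[H⁺] = 10^-3.64 = 0.00022909
α₁ = 1/(1 + 0.48978 + 0.00022909) = 1/1.4900 = 0.6711; α₂ = α₁·K2/[H⁺] = 0.0001537
α₁ + 2α₂ = 0.6714
CA = 0.6714 × 5.00 = 3.36 mmol/L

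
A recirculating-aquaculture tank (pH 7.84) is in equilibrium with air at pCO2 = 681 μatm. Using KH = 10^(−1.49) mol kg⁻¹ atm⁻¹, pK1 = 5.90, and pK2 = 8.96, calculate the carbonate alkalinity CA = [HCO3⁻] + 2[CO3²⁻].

[CO2*] = KH · pCO2 = 10^(−1.49) × 681×10^-6 = 2.204×10^-5 mol/kg
α₀ = 1/(1 + K1/[H⁺] + K1K2/[H⁺]²) = 1/(1 + 10^+1.94 + 10^+0.82) = 0.01056
DIC = [CO2*]/α₀ = 2.204×10^-5 / 0.01056 = 2.087 mmol/kg
CA = (α₁ + 2α₂)·DIC = (0.9197 + 2×0.06976) × 2.087 = 2.21 mmol/kg

CA = 2.21 mmol/kg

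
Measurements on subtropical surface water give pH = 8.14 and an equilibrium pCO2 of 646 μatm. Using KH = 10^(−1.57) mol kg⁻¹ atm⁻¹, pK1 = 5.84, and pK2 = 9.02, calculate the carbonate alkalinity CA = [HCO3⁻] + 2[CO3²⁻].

[CO2*] = KH · pCO2 = 10^(−1.57) × 646×10^-6 = 1.739×10^-5 mol/kg
α₀ = 1/(1 + K1/[H⁺] + K1K2/[H⁺]²) = 1/(1 + 10^+2.30 + 10^+1.42) = 0.004409
DIC = [CO2*]/α₀ = 1.739×10^-5 / 0.004409 = 3.944 mmol/kg
CA = (α₁ + 2α₂)·DIC = (0.8796 + 2×0.1160) × 3.944 = 4.38 mmol/kg

CA = 4.38 mmol/kg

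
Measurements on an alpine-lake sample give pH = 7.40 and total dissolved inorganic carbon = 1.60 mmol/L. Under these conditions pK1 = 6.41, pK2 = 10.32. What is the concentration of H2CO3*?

[CO2*] = 0.148 mmol/L

α₀ = 1 / (1 + K1/[H⁺] + K1K2/[H⁺]²) = 1 / (1 + 10^+0.99 + 10^-1.93)
   = 1 / (1 + 9.7724 + 0.011749) = 1/10.784 = 0.09273
[CO2*] = α₀ × DIC = 0.09273 × 1.60 = 0.148 mmol/L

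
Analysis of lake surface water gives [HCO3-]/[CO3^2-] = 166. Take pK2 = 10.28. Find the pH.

pH = 8.06

From K2 = [H⁺][CO3^2-]/[HCO3-]:  pH = pK2 − log₁₀([HCO3-]/[CO3^2-])
log₁₀(166) = +2.220
pH = 10.28 − (+2.220) = 8.06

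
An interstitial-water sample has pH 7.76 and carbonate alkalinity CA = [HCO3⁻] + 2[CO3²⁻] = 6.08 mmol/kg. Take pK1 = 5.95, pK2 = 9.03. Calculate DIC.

DIC = 5.87 mmol/kg

CA = [HCO3⁻] + 2[CO3²⁻] = (α₁ + 2α₂)·DIC
At pH 7.76: [H⁺]/K1 = 10^-1.81 = 0.015488, K2/[H⁺] = 10^-1.27 = 0.053703
α₁ = 1/(1 + 0.015488 + 0.053703) = 1/1.0692 = 0.9353; α₂ = α₁·K2/[H⁺] = 0.05023
α₁ + 2α₂ = 1.0357
DIC = CA / (α₁ + 2α₂) = 6.08 / 1.0357 = 5.87 mmol/kg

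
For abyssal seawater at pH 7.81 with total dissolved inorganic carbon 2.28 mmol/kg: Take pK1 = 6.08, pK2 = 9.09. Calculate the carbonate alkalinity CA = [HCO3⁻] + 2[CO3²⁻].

CA = [HCO3⁻] + 2[CO3²⁻] = (α₁ + 2α₂)·DIC
At pH 7.81: [H⁺]/K1 = 10^-1.73 = 0.018621, K2/[H⁺] = 10^-1.28 = 0.052481
α₁ = 1/(1 + 0.018621 + 0.052481) = 1/1.0711 = 0.9336; α₂ = α₁·K2/[H⁺] = 0.04900
α₁ + 2α₂ = 1.0316
CA = 1.0316 × 2.28 = 2.35 mmol/kg

CA = 2.35 mmol/kg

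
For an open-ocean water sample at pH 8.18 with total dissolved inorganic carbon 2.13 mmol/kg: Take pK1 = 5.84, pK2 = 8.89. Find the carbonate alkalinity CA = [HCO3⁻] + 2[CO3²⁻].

CA = 2.47 mmol/kg

CA = [HCO3⁻] + 2[CO3²⁻] = (α₁ + 2α₂)·DIC
At pH 8.18: [H⁺]/K1 = 10^-2.34 = 0.0045709, K2/[H⁺] = 10^-0.71 = 0.19498
α₁ = 1/(1 + 0.0045709 + 0.19498) = 1/1.1996 = 0.8336; α₂ = α₁·K2/[H⁺] = 0.1625
α₁ + 2α₂ = 1.1587
CA = 1.1587 × 2.13 = 2.47 mmol/kg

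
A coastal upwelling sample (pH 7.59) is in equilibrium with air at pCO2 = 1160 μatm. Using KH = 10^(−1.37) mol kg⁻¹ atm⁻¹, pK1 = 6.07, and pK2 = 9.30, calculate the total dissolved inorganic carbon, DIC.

[CO2*] = KH · pCO2 = 10^(−1.37) × 1160×10^-6 = 4.948×10^-5 mol/kg
α₀ = 1/(1 + K1/[H⁺] + K1K2/[H⁺]²) = 1/(1 + 10^+1.52 + 10^-0.19) = 0.02877
DIC = [CO2*]/α₀ = 4.948×10^-5 / 0.02877 = 1.72 mmol/kg

DIC = 1.72 mmol/kg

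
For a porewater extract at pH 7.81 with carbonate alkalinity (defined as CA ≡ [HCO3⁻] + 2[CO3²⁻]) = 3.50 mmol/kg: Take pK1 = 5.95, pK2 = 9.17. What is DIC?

CA = [HCO3⁻] + 2[CO3²⁻] = (α₁ + 2α₂)·DIC
At pH 7.81: [H⁺]/K1 = 10^-1.86 = 0.013804, K2/[H⁺] = 10^-1.36 = 0.043652
α₁ = 1/(1 + 0.013804 + 0.043652) = 1/1.0575 = 0.9457; α₂ = α₁·K2/[H⁺] = 0.04128
α₁ + 2α₂ = 1.0282
DIC = CA / (α₁ + 2α₂) = 3.50 / 1.0282 = 3.40 mmol/kg

DIC = 3.40 mmol/kg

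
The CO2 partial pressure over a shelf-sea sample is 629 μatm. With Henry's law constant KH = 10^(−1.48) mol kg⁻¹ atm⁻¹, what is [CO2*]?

KH = 10^(−1.48) = 3.311×10^-2 mol kg⁻¹ atm⁻¹
[CO2*] = KH · pCO2 = 3.311×10^-2 × 629×10^-6 atm = 2.08×10^-5 mol/kg

[CO2*] = 20.8 μmol/kg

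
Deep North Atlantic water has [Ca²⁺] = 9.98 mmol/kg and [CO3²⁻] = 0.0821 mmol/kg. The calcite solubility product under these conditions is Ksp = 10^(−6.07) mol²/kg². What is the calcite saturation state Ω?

Ω = 0.963

Ksp = 10^(−6.07) = 8.511×10^-7
Ω = [Ca²⁺][CO3²⁻]/Ksp = (9.98×10^-3)(0.0821×10^-3) / 8.511×10^-7 = 0.963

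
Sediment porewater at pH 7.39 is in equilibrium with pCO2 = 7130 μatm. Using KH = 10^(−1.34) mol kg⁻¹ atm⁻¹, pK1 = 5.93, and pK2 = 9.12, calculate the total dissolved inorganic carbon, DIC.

DIC = 9.90 mmol/kg

[CO2*] = KH · pCO2 = 10^(−1.34) × 7130×10^-6 = 3.259×10^-4 mol/kg
α₀ = 1/(1 + K1/[H⁺] + K1K2/[H⁺]²) = 1/(1 + 10^+1.46 + 10^-0.27) = 0.03292
DIC = [CO2*]/α₀ = 3.259×10^-4 / 0.03292 = 9.90 mmol/kg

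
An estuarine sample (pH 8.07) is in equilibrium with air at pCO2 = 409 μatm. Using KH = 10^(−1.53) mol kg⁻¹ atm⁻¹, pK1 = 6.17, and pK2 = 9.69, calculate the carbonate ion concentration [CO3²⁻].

[CO2*] = KH · pCO2 = 10^(−1.53) × 409×10^-6 = 1.207×10^-5 mol/kg
α₀ = 1/(1 + K1/[H⁺] + K1K2/[H⁺]²) = 1/(1 + 10^+1.90 + 10^+0.28) = 0.01215
DIC = [CO2*]/α₀ = 1.207×10^-5 / 0.01215 = 0.9939 mmol/kg
[CO3²⁻] = α₂·DIC; α₂ = 0.02314, so [CO3²⁻] = 0.02314 × 0.9939 = 0.0230 mmol/kg

[CO3²⁻] = 0.0230 mmol/kg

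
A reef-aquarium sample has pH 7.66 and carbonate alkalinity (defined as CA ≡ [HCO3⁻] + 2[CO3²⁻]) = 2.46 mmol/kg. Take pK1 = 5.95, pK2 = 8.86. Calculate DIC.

CA = [HCO3⁻] + 2[CO3²⁻] = (α₁ + 2α₂)·DIC
At pH 7.66: [H⁺]/K1 = 10^-1.71 = 0.019498, K2/[H⁺] = 10^-1.20 = 0.063096
α₁ = 1/(1 + 0.019498 + 0.063096) = 1/1.0826 = 0.9237; α₂ = α₁·K2/[H⁺] = 0.05828
α₁ + 2α₂ = 1.0403
DIC = CA / (α₁ + 2α₂) = 2.46 / 1.0403 = 2.36 mmol/kg

DIC = 2.36 mmol/kg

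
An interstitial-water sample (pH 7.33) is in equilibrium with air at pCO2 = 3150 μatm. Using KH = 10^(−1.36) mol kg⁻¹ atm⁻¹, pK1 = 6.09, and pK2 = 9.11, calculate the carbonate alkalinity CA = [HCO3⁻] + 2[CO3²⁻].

[CO2*] = KH · pCO2 = 10^(−1.36) × 3150×10^-6 = 1.375×10^-4 mol/kg
α₀ = 1/(1 + K1/[H⁺] + K1K2/[H⁺]²) = 1/(1 + 10^+1.24 + 10^-0.54) = 0.05357
DIC = [CO2*]/α₀ = 1.375×10^-4 / 0.05357 = 2.567 mmol/kg
CA = (α₁ + 2α₂)·DIC = (0.9310 + 2×0.01545) × 2.567 = 2.47 mmol/kg

CA = 2.47 mmol/kg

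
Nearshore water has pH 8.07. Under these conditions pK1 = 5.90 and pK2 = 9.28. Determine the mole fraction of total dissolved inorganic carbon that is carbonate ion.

α₂ = 0.0577

α₂ = 1 / (1 + [H⁺]/K2 + [H⁺]²/(K1K2)) = 1 / (1 + 10^+1.21 + 10^-0.96)
   = 1 / (1 + 16.218 + 0.10965) = 1/17.328 = 0.05771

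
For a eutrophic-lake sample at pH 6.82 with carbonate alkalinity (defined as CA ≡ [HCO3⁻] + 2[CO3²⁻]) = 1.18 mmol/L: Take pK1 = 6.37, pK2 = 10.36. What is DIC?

CA = [HCO3⁻] + 2[CO3²⁻] = (α₁ + 2α₂)·DIC
At pH 6.82: [H⁺]/K1 = 10^-0.45 = 0.35481, K2/[H⁺] = 10^-3.54 = 0.00028840
α₁ = 1/(1 + 0.35481 + 0.00028840) = 1/1.3551 = 0.7380; α₂ = α₁·K2/[H⁺] = 0.0002128
α₁ + 2α₂ = 0.7384
DIC = CA / (α₁ + 2α₂) = 1.18 / 0.7384 = 1.60 mmol/L

DIC = 1.60 mmol/L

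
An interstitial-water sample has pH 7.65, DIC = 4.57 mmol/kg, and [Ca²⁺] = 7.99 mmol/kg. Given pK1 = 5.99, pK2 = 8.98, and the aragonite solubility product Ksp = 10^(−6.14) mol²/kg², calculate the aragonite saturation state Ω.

Ω = 2.21

α₂ = 1 / (1 + [H⁺]/K2 + [H⁺]²/(K1K2)) = 1 / (1 + 10^+1.33 + 10^-0.33)
   = 1 / (1 + 21.380 + 0.46774) = 1/22.847 = 0.04377
[CO3²⁻] = α₂ × DIC = 0.04377 × 4.57 = 0.2000 mmol/kg
Ksp = 10^(−6.14) = 7.244×10^-7
Ω = [Ca²⁺][CO3²⁻]/Ksp = (7.99×10^-3)(2.000×10^-4) / 7.244×10^-7 = 2.21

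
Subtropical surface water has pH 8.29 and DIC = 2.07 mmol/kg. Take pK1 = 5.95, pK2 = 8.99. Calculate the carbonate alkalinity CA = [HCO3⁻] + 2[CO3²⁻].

CA = 2.41 mmol/kg

CA = [HCO3⁻] + 2[CO3²⁻] = (α₁ + 2α₂)·DIC
At pH 8.29: [H⁺]/K1 = 10^-2.34 = 0.0045709, K2/[H⁺] = 10^-0.70 = 0.19953
α₁ = 1/(1 + 0.0045709 + 0.19953) = 1/1.2041 = 0.8305; α₂ = α₁·K2/[H⁺] = 0.1657
α₁ + 2α₂ = 1.1619
CA = 1.1619 × 2.07 = 2.41 mmol/kg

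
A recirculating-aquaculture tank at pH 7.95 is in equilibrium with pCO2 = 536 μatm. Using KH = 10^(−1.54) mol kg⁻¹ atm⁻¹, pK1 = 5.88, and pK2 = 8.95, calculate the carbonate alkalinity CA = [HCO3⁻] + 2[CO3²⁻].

[CO2*] = KH · pCO2 = 10^(−1.54) × 536×10^-6 = 1.546×10^-5 mol/kg
α₀ = 1/(1 + K1/[H⁺] + K1K2/[H⁺]²) = 1/(1 + 10^+2.07 + 10^+1.07) = 0.007678
DIC = [CO2*]/α₀ = 1.546×10^-5 / 0.007678 = 2.013 mmol/kg
CA = (α₁ + 2α₂)·DIC = (0.9021 + 2×0.09021) × 2.013 = 2.18 mmol/kg

CA = 2.18 mmol/kg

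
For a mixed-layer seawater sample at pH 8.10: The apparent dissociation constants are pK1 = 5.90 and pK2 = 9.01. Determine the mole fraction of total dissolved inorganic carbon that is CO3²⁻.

α₂ = 0.109

α₂ = 1 / (1 + [H⁺]/K2 + [H⁺]²/(K1K2)) = 1 / (1 + 10^+0.91 + 10^-1.29)
   = 1 / (1 + 8.1283 + 0.051286) = 1/9.1796 = 0.1089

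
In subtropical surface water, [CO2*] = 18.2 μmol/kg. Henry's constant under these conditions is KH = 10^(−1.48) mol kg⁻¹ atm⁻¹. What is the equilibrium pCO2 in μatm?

pCO2 = 550 μatm

KH = 10^(−1.48) = 3.311×10^-2 mol kg⁻¹ atm⁻¹
pCO2 = [CO2*]/KH = 18.2×10^-6 / 3.311×10^-2 = 5.50×10^-4 atm = 550 μatm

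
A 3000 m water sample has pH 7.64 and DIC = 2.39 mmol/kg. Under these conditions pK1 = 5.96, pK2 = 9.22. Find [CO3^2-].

α₂ = 1 / (1 + [H⁺]/K2 + [H⁺]²/(K1K2)) = 1 / (1 + 10^+1.58 + 10^-0.10)
   = 1 / (1 + 38.019 + 0.79433) = 1/39.813 = 0.02512
[CO3²⁻] = α₂ × DIC = 0.02512 × 2.39 = 0.0600 mmol/kg

[CO3²⁻] = 0.0600 mmol/kg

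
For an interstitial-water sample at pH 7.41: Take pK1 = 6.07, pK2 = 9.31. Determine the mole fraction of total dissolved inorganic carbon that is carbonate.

α₂ = 1 / (1 + [H⁺]/K2 + [H⁺]²/(K1K2)) = 1 / (1 + 10^+1.90 + 10^+0.56)
   = 1 / (1 + 79.433 + 3.6308) = 1/84.064 = 0.01190

α₂ = 0.0119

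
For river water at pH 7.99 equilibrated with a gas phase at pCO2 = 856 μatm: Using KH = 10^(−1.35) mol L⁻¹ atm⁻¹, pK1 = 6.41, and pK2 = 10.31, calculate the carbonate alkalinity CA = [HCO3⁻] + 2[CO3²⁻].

[CO2*] = KH · pCO2 = 10^(−1.35) × 856×10^-6 = 3.824×10^-5 mol/L
α₀ = 1/(1 + K1/[H⁺] + K1K2/[H⁺]²) = 1/(1 + 10^+1.58 + 10^-0.74) = 0.02551
DIC = [CO2*]/α₀ = 3.824×10^-5 / 0.02551 = 1.499 mmol/L
CA = (α₁ + 2α₂)·DIC = (0.9698 + 2×0.004642) × 1.499 = 1.47 mmol/L

CA = 1.47 mmol/L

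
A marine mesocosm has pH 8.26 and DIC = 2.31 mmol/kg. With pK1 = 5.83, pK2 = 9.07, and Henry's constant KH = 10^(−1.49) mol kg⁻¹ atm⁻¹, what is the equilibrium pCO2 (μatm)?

α₀ = 1 / (1 + K1/[H⁺] + K1K2/[H⁺]²) = 1 / (1 + 10^+2.43 + 10^+1.62)
   = 1 / (1 + 269.15 + 41.687) = 1/311.84 = 0.003207
[CO2*] = α₀ × DIC = 0.003207 × 2.31 = 0.007408 mmol/kg = 7.408 μmol/kg
pCO2 = [CO2*]/KH = 7.408×10^-6 / 3.236×10^-2 = 229 μatm

pCO2 = 229 μatm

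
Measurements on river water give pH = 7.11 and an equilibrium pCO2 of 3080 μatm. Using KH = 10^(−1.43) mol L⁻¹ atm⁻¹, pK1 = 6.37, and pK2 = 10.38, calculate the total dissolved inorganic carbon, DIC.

DIC = 0.744 mmol/L

[CO2*] = KH · pCO2 = 10^(−1.43) × 3080×10^-6 = 1.144×10^-4 mol/L
α₀ = 1/(1 + K1/[H⁺] + K1K2/[H⁺]²) = 1/(1 + 10^+0.74 + 10^-2.53) = 0.1539
DIC = [CO2*]/α₀ = 1.144×10^-4 / 0.1539 = 0.744 mmol/L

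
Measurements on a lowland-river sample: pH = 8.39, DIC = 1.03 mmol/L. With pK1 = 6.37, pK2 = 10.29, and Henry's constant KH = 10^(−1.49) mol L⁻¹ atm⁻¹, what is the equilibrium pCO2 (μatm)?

α₀ = 1 / (1 + K1/[H⁺] + K1K2/[H⁺]²) = 1 / (1 + 10^+2.02 + 10^+0.12)
   = 1 / (1 + 104.71 + 1.3183) = 1/107.03 = 0.009343
[CO2*] = α₀ × DIC = 0.009343 × 1.03 = 0.009623 mmol/L = 9.623 μmol/L
pCO2 = [CO2*]/KH = 9.623×10^-6 / 3.236×10^-2 = 297 μatm

pCO2 = 297 μatm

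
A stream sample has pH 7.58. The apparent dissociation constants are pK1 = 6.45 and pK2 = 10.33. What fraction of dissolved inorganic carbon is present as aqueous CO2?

α₀ = 0.0689

α₀ = 1 / (1 + K1/[H⁺] + K1K2/[H⁺]²) = 1 / (1 + 10^+1.13 + 10^-1.62)
   = 1 / (1 + 13.490 + 0.023988) = 1/14.514 = 0.06890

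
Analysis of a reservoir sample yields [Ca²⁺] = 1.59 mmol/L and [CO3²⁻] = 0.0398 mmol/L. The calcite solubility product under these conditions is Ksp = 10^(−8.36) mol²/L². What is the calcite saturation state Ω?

Ω = 14.5

Ksp = 10^(−8.36) = 4.365×10^-9
Ω = [Ca²⁺][CO3²⁻]/Ksp = (1.59×10^-3)(0.0398×10^-3) / 4.365×10^-9 = 14.5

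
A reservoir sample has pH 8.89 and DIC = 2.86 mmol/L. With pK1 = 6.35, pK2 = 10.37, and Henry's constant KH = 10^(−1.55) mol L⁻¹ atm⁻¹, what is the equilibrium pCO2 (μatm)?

pCO2 = 282 μatm

α₀ = 1 / (1 + K1/[H⁺] + K1K2/[H⁺]²) = 1 / (1 + 10^+2.54 + 10^+1.06)
   = 1 / (1 + 346.74 + 11.482) = 1/359.22 = 0.002784
[CO2*] = α₀ × DIC = 0.002784 × 2.86 = 0.007962 mmol/L = 7.962 μmol/L
pCO2 = [CO2*]/KH = 7.962×10^-6 / 2.818×10^-2 = 282 μatm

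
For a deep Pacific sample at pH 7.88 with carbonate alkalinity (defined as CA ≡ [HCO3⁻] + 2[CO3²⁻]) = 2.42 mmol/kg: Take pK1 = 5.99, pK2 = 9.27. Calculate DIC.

DIC = 2.36 mmol/kg

CA = [HCO3⁻] + 2[CO3²⁻] = (α₁ + 2α₂)·DIC
At pH 7.88: [H⁺]/K1 = 10^-1.89 = 0.012882, K2/[H⁺] = 10^-1.39 = 0.040738
α₁ = 1/(1 + 0.012882 + 0.040738) = 1/1.0536 = 0.9491; α₂ = α₁·K2/[H⁺] = 0.03866
α₁ + 2α₂ = 1.0264
DIC = CA / (α₁ + 2α₂) = 2.42 / 1.0264 = 2.36 mmol/kg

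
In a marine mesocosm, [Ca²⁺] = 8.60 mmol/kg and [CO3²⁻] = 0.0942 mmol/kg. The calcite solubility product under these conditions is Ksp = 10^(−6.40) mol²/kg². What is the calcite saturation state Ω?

Ksp = 10^(−6.40) = 3.981×10^-7
Ω = [Ca²⁺][CO3²⁻]/Ksp = (8.60×10^-3)(0.0942×10^-3) / 3.981×10^-7 = 2.03

Ω = 2.03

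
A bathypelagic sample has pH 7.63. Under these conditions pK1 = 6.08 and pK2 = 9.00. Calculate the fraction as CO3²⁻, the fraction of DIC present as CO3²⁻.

α₂ = 1 / (1 + [H⁺]/K2 + [H⁺]²/(K1K2)) = 1 / (1 + 10^+1.37 + 10^-0.18)
   = 1 / (1 + 23.442 + 0.66069) = 1/25.103 = 0.03984

α₂ = 0.0398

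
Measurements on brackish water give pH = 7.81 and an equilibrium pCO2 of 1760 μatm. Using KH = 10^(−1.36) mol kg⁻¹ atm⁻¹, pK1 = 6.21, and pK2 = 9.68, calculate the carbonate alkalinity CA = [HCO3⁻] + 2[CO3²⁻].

[CO2*] = KH · pCO2 = 10^(−1.36) × 1760×10^-6 = 7.683×10^-5 mol/kg
α₀ = 1/(1 + K1/[H⁺] + K1K2/[H⁺]²) = 1/(1 + 10^+1.60 + 10^-0.27) = 0.02419
DIC = [CO2*]/α₀ = 7.683×10^-5 / 0.02419 = 3.177 mmol/kg
CA = (α₁ + 2α₂)·DIC = (0.9628 + 2×0.01299) × 3.177 = 3.14 mmol/kg

CA = 3.14 mmol/kg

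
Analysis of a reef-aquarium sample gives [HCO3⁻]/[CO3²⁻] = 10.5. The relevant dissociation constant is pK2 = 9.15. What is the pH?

pH = 8.13

From K2 = [H⁺][CO3²⁻]/[HCO3⁻]:  pH = pK2 − log₁₀([HCO3⁻]/[CO3²⁻])
log₁₀(10.5) = +1.021
pH = 9.15 − (+1.021) = 8.13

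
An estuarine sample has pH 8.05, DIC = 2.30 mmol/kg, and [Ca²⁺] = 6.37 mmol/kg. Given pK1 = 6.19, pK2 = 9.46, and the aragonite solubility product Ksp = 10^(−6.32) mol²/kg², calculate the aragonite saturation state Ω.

α₂ = 1 / (1 + [H⁺]/K2 + [H⁺]²/(K1K2)) = 1 / (1 + 10^+1.41 + 10^-0.45)
   = 1 / (1 + 25.704 + 0.35481) = 1/27.059 = 0.03696
[CO3²⁻] = α₂ × DIC = 0.03696 × 2.30 = 0.08500 mmol/kg
Ksp = 10^(−6.32) = 4.786×10^-7
Ω = [Ca²⁺][CO3²⁻]/Ksp = (6.37×10^-3)(8.500×10^-5) / 4.786×10^-7 = 1.13

Ω = 1.13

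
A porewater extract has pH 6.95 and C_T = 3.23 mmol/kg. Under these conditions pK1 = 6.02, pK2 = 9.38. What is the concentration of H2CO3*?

α₀ = 1 / (1 + K1/[H⁺] + K1K2/[H⁺]²) = 1 / (1 + 10^+0.93 + 10^-1.50)
   = 1 / (1 + 8.5114 + 0.031623) = 1/9.5430 = 0.1048
[CO2*] = α₀ × DIC = 0.1048 × 3.23 = 0.338 mmol/kg

[CO2*] = 0.338 mmol/kg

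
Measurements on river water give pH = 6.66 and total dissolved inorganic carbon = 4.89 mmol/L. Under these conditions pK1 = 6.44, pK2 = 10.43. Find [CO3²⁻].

α₂ = 1 / (1 + [H⁺]/K2 + [H⁺]²/(K1K2)) = 1 / (1 + 10^+3.77 + 10^+3.55)
   = 1 / (1 + 5888.4 + 3548.1) = 1/9437.6 = 0.0001060
[CO3²⁻] = α₂ × DIC = 0.0001060 × 4.89 = 0.000518 mmol/L = 0.518 μmol/L

[CO3²⁻] = 0.518 μmol/L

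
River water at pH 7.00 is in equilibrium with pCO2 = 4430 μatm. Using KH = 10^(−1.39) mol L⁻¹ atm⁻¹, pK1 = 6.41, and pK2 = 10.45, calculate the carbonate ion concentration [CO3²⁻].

[CO2*] = KH · pCO2 = 10^(−1.39) × 4430×10^-6 = 1.805×10^-4 mol/L
α₀ = 1/(1 + K1/[H⁺] + K1K2/[H⁺]²) = 1/(1 + 10^+0.59 + 10^-2.86) = 0.2044
DIC = [CO2*]/α₀ = 1.805×10^-4 / 0.2044 = 0.8828 mmol/L
[CO3²⁻] = α₂·DIC; α₂ = 0.0002822, so [CO3²⁻] = 0.0002822 × 0.8828 = 0.000249 mmol/L = 0.249 μmol/L

[CO3²⁻] = 0.249 μmol/L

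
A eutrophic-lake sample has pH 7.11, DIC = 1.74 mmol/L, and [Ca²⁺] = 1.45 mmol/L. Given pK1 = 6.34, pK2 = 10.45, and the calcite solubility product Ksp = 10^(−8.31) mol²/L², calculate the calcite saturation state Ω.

Ω = 0.201

α₂ = 1 / (1 + [H⁺]/K2 + [H⁺]²/(K1K2)) = 1 / (1 + 10^+3.34 + 10^+2.57)
   = 1 / (1 + 2187.8 + 371.54) = 1/2560.3 = 0.0003906
[CO3²⁻] = α₂ × DIC = 0.0003906 × 1.74 = 0.0006796 mmol/L = 0.6796 μmol/L
Ksp = 10^(−8.31) = 4.898×10^-9
Ω = [Ca²⁺][CO3²⁻]/Ksp = (1.45×10^-3)(6.796×10^-7) / 4.898×10^-9 = 0.201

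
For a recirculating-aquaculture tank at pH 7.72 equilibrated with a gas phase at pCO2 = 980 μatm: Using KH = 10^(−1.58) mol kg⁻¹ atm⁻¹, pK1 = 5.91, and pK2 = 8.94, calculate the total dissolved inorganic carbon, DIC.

DIC = 1.79 mmol/kg

[CO2*] = KH · pCO2 = 10^(−1.58) × 980×10^-6 = 2.578×10^-5 mol/kg
α₀ = 1/(1 + K1/[H⁺] + K1K2/[H⁺]²) = 1/(1 + 10^+1.81 + 10^+0.59) = 0.01440
DIC = [CO2*]/α₀ = 2.578×10^-5 / 0.01440 = 1.79 mmol/kg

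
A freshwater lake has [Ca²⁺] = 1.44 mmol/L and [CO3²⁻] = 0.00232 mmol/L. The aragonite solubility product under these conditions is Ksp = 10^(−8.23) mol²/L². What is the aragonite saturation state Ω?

Ω = 0.567

Ksp = 10^(−8.23) = 5.888×10^-9
Ω = [Ca²⁺][CO3²⁻]/Ksp = (1.44×10^-3)(0.00232×10^-3) / 5.888×10^-9 = 0.567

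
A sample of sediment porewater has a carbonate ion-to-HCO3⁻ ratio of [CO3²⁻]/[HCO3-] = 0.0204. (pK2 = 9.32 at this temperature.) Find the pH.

From K2 = [H⁺][CO3²⁻]/[HCO3-]:  pH = pK2 + log₁₀([CO3²⁻]/[HCO3-])
log₁₀(0.0204) = -1.690
pH = 9.32 + (-1.690) = 7.63

pH = 7.63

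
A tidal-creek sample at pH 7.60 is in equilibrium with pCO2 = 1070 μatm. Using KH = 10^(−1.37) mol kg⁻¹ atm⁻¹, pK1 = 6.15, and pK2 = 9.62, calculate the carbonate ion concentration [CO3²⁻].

[CO3²⁻] = 12.3 μmol/kg

[CO2*] = KH · pCO2 = 10^(−1.37) × 1070×10^-6 = 4.564×10^-5 mol/kg
α₀ = 1/(1 + K1/[H⁺] + K1K2/[H⁺]²) = 1/(1 + 10^+1.45 + 10^-0.57) = 0.03395
DIC = [CO2*]/α₀ = 4.564×10^-5 / 0.03395 = 1.344 mmol/kg
[CO3²⁻] = α₂·DIC; α₂ = 0.009138, so [CO3²⁻] = 0.009138 × 1.344 = 0.0123 mmol/kg = 12.3 μmol/kg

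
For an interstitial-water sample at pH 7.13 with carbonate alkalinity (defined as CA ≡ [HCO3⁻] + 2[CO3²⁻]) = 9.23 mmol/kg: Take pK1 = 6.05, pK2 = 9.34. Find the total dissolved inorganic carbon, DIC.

DIC = 9.93 mmol/kg

CA = [HCO3⁻] + 2[CO3²⁻] = (α₁ + 2α₂)·DIC
At pH 7.13: [H⁺]/K1 = 10^-1.08 = 0.083176, K2/[H⁺] = 10^-2.21 = 0.0061660
α₁ = 1/(1 + 0.083176 + 0.0061660) = 1/1.0893 = 0.9180; α₂ = α₁·K2/[H⁺] = 0.005660
α₁ + 2α₂ = 0.9293
DIC = CA / (α₁ + 2α₂) = 9.23 / 0.9293 = 9.93 mmol/kg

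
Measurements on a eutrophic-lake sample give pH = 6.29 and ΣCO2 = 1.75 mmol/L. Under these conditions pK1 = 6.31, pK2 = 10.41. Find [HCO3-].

[HCO3⁻] = 0.855 mmol/L

α₁ = 1 / (1 + [H⁺]/K1 + K2/[H⁺]) = 1 / (1 + 10^+0.02 + 10^-4.12)
   = 1 / (1 + 1.0471 + 7.5858×10^-5) = 1/2.0472 = 0.4885
[HCO3⁻] = α₁ × DIC = 0.4885 × 1.75 = 0.855 mmol/L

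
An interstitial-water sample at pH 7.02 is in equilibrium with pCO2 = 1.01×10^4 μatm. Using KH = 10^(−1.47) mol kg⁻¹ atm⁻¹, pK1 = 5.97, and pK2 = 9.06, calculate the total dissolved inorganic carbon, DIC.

[CO2*] = KH · pCO2 = 10^(−1.47) × 1.01×10^4×10^-6 = 3.422×10^-4 mol/kg
α₀ = 1/(1 + K1/[H⁺] + K1K2/[H⁺]²) = 1/(1 + 10^+1.05 + 10^-0.99) = 0.08115
DIC = [CO2*]/α₀ = 3.422×10^-4 / 0.08115 = 4.22 mmol/kg

DIC = 4.22 mmol/kg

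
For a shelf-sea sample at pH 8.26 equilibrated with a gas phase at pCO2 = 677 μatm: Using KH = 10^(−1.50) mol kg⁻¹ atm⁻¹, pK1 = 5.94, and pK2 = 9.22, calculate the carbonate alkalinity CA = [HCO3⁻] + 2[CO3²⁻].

CA = 5.45 mmol/kg

[CO2*] = KH · pCO2 = 10^(−1.50) × 677×10^-6 = 2.141×10^-5 mol/kg
α₀ = 1/(1 + K1/[H⁺] + K1K2/[H⁺]²) = 1/(1 + 10^+2.32 + 10^+1.36) = 0.004295
DIC = [CO2*]/α₀ = 2.141×10^-5 / 0.004295 = 4.985 mmol/kg
CA = (α₁ + 2α₂)·DIC = (0.8973 + 2×0.09839) × 4.985 = 5.45 mmol/kg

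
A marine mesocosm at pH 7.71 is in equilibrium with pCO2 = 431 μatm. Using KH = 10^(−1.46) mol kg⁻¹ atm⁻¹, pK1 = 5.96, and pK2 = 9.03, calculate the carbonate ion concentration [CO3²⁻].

[CO3²⁻] = 0.0402 mmol/kg

[CO2*] = KH · pCO2 = 10^(−1.46) × 431×10^-6 = 1.494×10^-5 mol/kg
α₀ = 1/(1 + K1/[H⁺] + K1K2/[H⁺]²) = 1/(1 + 10^+1.75 + 10^+0.43) = 0.01669
DIC = [CO2*]/α₀ = 1.494×10^-5 / 0.01669 = 0.8956 mmol/kg
[CO3²⁻] = α₂·DIC; α₂ = 0.04491, so [CO3²⁻] = 0.04491 × 0.8956 = 0.0402 mmol/kg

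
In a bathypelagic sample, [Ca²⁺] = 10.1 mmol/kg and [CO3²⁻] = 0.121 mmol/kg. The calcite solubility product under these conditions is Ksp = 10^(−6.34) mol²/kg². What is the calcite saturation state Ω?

Ksp = 10^(−6.34) = 4.571×10^-7
Ω = [Ca²⁺][CO3²⁻]/Ksp = (10.1×10^-3)(0.121×10^-3) / 4.571×10^-7 = 2.67

Ω = 2.67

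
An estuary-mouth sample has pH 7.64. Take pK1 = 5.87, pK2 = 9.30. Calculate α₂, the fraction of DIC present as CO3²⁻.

α₂ = 1 / (1 + [H⁺]/K2 + [H⁺]²/(K1K2)) = 1 / (1 + 10^+1.66 + 10^-0.11)
   = 1 / (1 + 45.709 + 0.77625) = 1/47.485 = 0.02106

α₂ = 0.0211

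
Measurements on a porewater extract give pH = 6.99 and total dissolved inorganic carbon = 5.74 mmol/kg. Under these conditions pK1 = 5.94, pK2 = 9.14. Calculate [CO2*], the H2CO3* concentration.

α₀ = 1 / (1 + K1/[H⁺] + K1K2/[H⁺]²) = 1 / (1 + 10^+1.05 + 10^-1.10)
   = 1 / (1 + 11.220 + 0.079433) = 1/12.300 = 0.08130
[CO2*] = α₀ × DIC = 0.08130 × 5.74 = 0.467 mmol/kg

[CO2*] = 0.467 mmol/kg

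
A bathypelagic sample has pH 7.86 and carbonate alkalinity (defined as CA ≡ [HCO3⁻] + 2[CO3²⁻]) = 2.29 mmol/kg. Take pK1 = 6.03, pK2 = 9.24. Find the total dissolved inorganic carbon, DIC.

CA = [HCO3⁻] + 2[CO3²⁻] = (α₁ + 2α₂)·DIC
At pH 7.86: [H⁺]/K1 = 10^-1.83 = 0.014791, K2/[H⁺] = 10^-1.38 = 0.041687
α₁ = 1/(1 + 0.014791 + 0.041687) = 1/1.0565 = 0.9465; α₂ = α₁·K2/[H⁺] = 0.03946
α₁ + 2α₂ = 1.0255
DIC = CA / (α₁ + 2α₂) = 2.29 / 1.0255 = 2.23 mmol/kg

DIC = 2.23 mmol/kg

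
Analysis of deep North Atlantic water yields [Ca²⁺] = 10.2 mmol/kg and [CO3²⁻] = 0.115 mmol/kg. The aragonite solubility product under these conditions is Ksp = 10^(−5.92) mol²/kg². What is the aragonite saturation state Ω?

Ω = 0.976

Ksp = 10^(−5.92) = 1.202×10^-6
Ω = [Ca²⁺][CO3²⁻]/Ksp = (10.2×10^-3)(0.115×10^-3) / 1.202×10^-6 = 0.976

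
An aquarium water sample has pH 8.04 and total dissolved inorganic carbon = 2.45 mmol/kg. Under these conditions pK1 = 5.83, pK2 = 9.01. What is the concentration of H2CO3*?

[CO2*] = 13.6 μmol/kg

α₀ = 1 / (1 + K1/[H⁺] + K1K2/[H⁺]²) = 1 / (1 + 10^+2.21 + 10^+1.24)
   = 1 / (1 + 162.18 + 17.378) = 1/180.56 = 0.005538
[CO2*] = α₀ × DIC = 0.005538 × 2.45 = 0.0136 mmol/kg = 13.6 μmol/kg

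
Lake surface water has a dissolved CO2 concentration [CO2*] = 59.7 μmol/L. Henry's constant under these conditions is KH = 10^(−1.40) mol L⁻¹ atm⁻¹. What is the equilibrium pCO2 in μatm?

pCO2 = 1500 μatm

KH = 10^(−1.40) = 3.981×10^-2 mol L⁻¹ atm⁻¹
pCO2 = [CO2*]/KH = 59.7×10^-6 / 3.981×10^-2 = 1.50×10^-3 atm = 1500 μatm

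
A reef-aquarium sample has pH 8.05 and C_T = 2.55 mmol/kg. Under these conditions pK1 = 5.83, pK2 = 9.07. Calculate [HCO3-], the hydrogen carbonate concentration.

α₁ = 1 / (1 + [H⁺]/K1 + K2/[H⁺]) = 1 / (1 + 10^-2.22 + 10^-1.02)
   = 1 / (1 + 0.0060256 + 0.095499) = 1/1.1015 = 0.9078
[HCO3⁻] = α₁ × DIC = 0.9078 × 2.55 = 2.31 mmol/kg

[HCO3⁻] = 2.31 mmol/kg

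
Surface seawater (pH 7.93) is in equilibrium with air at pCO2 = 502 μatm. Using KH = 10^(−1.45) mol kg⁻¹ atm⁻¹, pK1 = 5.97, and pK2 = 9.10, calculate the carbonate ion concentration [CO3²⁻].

[CO3²⁻] = 0.110 mmol/kg

[CO2*] = KH · pCO2 = 10^(−1.45) × 502×10^-6 = 1.781×10^-5 mol/kg
α₀ = 1/(1 + K1/[H⁺] + K1K2/[H⁺]²) = 1/(1 + 10^+1.96 + 10^+0.79) = 0.01017
DIC = [CO2*]/α₀ = 1.781×10^-5 / 0.01017 = 1.752 mmol/kg
[CO3²⁻] = α₂·DIC; α₂ = 0.06268, so [CO3²⁻] = 0.06268 × 1.752 = 0.110 mmol/kg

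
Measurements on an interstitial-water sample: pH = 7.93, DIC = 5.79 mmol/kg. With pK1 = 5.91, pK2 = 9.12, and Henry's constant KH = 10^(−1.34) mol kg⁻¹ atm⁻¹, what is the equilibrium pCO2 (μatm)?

α₀ = 1 / (1 + K1/[H⁺] + K1K2/[H⁺]²) = 1 / (1 + 10^+2.02 + 10^+0.83)
   = 1 / (1 + 104.71 + 6.7608) = 1/112.47 = 0.008891
[CO2*] = α₀ × DIC = 0.008891 × 5.79 = 0.05148 mmol/kg
pCO2 = [CO2*]/KH = 5.148×10^-5 / 4.571×10^-2 = 1130 μatm

pCO2 = 1130 μatm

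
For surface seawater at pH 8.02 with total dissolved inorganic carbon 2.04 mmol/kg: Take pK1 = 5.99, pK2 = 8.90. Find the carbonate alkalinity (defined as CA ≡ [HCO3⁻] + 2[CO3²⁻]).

CA = 2.26 mmol/kg

CA = [HCO3⁻] + 2[CO3²⁻] = (α₁ + 2α₂)·DIC
At pH 8.02: [H⁺]/K1 = 10^-2.03 = 0.0093325, K2/[H⁺] = 10^-0.88 = 0.13183
α₁ = 1/(1 + 0.0093325 + 0.13183) = 1/1.1412 = 0.8763; α₂ = α₁·K2/[H⁺] = 0.1155
α₁ + 2α₂ = 1.1073
CA = 1.1073 × 2.04 = 2.26 mmol/kg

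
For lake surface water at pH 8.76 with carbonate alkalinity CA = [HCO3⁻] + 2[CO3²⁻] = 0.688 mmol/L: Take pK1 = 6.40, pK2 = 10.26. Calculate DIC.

DIC = 0.670 mmol/L

CA = [HCO3⁻] + 2[CO3²⁻] = (α₁ + 2α₂)·DIC
At pH 8.76: [H⁺]/K1 = 10^-2.36 = 0.0043652, K2/[H⁺] = 10^-1.50 = 0.031623
α₁ = 1/(1 + 0.0043652 + 0.031623) = 1/1.0360 = 0.9653; α₂ = α₁·K2/[H⁺] = 0.03052
α₁ + 2α₂ = 1.0263
DIC = CA / (α₁ + 2α₂) = 0.688 / 1.0263 = 0.670 mmol/L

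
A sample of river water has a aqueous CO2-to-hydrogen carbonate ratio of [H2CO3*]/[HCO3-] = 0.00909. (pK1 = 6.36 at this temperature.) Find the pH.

pH = 8.40

From K1 = [H⁺][HCO3-]/[H2CO3*]:  pH = pK1 − log₁₀([H2CO3*]/[HCO3-])
log₁₀(0.00909) = -2.041
pH = 6.36 − (-2.041) = 8.40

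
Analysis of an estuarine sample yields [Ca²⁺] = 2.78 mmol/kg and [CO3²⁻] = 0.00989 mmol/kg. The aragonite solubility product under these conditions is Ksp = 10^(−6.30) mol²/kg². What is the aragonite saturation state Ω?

Ksp = 10^(−6.30) = 5.012×10^-7
Ω = [Ca²⁺][CO3²⁻]/Ksp = (2.78×10^-3)(0.00989×10^-3) / 5.012×10^-7 = 0.0549

Ω = 0.0549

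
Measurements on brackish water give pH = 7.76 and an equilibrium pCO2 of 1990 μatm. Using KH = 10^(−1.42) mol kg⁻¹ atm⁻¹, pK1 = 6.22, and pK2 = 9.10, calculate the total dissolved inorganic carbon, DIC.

[CO2*] = KH · pCO2 = 10^(−1.42) × 1990×10^-6 = 7.566×10^-5 mol/kg
α₀ = 1/(1 + K1/[H⁺] + K1K2/[H⁺]²) = 1/(1 + 10^+1.54 + 10^+0.20) = 0.02684
DIC = [CO2*]/α₀ = 7.566×10^-5 / 0.02684 = 2.82 mmol/kg

DIC = 2.82 mmol/kg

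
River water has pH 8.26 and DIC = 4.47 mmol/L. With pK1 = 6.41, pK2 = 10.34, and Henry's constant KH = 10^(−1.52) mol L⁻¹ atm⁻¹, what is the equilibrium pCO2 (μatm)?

α₀ = 1 / (1 + K1/[H⁺] + K1K2/[H⁺]²) = 1 / (1 + 10^+1.85 + 10^-0.23)
   = 1 / (1 + 70.795 + 0.58884) = 1/72.383 = 0.01382
[CO2*] = α₀ × DIC = 0.01382 × 4.47 = 0.06175 mmol/L
pCO2 = [CO2*]/KH = 6.175×10^-5 / 3.020×10^-2 = 2040 μatm

pCO2 = 2040 μatm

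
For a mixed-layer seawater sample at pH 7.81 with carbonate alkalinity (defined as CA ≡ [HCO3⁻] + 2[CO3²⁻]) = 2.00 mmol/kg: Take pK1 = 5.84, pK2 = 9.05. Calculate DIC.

DIC = 1.92 mmol/kg

CA = [HCO3⁻] + 2[CO3²⁻] = (α₁ + 2α₂)·DIC
At pH 7.81: [H⁺]/K1 = 10^-1.97 = 0.010715, K2/[H⁺] = 10^-1.24 = 0.057544
α₁ = 1/(1 + 0.010715 + 0.057544) = 1/1.0683 = 0.9361; α₂ = α₁·K2/[H⁺] = 0.05387
α₁ + 2α₂ = 1.0438
DIC = CA / (α₁ + 2α₂) = 2.00 / 1.0438 = 1.92 mmol/kg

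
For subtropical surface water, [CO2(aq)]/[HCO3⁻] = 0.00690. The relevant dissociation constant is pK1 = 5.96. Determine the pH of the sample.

pH = 8.12

From K1 = [H⁺][HCO3⁻]/[CO2(aq)]:  pH = pK1 − log₁₀([CO2(aq)]/[HCO3⁻])
log₁₀(0.00690) = -2.161
pH = 5.96 − (-2.161) = 8.12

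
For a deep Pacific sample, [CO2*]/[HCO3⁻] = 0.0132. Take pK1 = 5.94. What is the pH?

From K1 = [H⁺][HCO3⁻]/[CO2*]:  pH = pK1 − log₁₀([CO2*]/[HCO3⁻])
log₁₀(0.0132) = -1.879
pH = 5.94 − (-1.879) = 7.82

pH = 7.82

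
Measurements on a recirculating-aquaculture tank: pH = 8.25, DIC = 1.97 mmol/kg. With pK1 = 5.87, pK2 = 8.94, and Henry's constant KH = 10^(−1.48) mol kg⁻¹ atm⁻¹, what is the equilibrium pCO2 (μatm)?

pCO2 = 205 μatm

α₀ = 1 / (1 + K1/[H⁺] + K1K2/[H⁺]²) = 1 / (1 + 10^+2.38 + 10^+1.69)
   = 1 / (1 + 239.88 + 48.978) = 1/289.86 = 0.003450
[CO2*] = α₀ × DIC = 0.003450 × 1.97 = 0.006796 mmol/kg = 6.796 μmol/kg
pCO2 = [CO2*]/KH = 6.796×10^-6 / 3.311×10^-2 = 205 μatm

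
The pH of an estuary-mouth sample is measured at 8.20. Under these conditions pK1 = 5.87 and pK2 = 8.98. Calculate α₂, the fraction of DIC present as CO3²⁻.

α₂ = 0.142

α₂ = 1 / (1 + [H⁺]/K2 + [H⁺]²/(K1K2)) = 1 / (1 + 10^+0.78 + 10^-1.55)
   = 1 / (1 + 6.0256 + 0.028184) = 1/7.0538 = 0.1418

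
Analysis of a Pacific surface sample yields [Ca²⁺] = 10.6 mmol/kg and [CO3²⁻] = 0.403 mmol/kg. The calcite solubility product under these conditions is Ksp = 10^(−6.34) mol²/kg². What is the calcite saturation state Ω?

Ksp = 10^(−6.34) = 4.571×10^-7
Ω = [Ca²⁺][CO3²⁻]/Ksp = (10.6×10^-3)(0.403×10^-3) / 4.571×10^-7 = 9.35

Ω = 9.35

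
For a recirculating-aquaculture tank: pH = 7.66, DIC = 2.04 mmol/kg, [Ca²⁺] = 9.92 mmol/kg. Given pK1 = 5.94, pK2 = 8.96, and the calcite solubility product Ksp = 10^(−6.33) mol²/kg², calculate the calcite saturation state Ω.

Ω = 2.03

α₂ = 1 / (1 + [H⁺]/K2 + [H⁺]²/(K1K2)) = 1 / (1 + 10^+1.30 + 10^-0.42)
   = 1 / (1 + 19.953 + 0.38019) = 1/21.333 = 0.04688
[CO3²⁻] = α₂ × DIC = 0.04688 × 2.04 = 0.09563 mmol/kg
Ksp = 10^(−6.33) = 4.677×10^-7
Ω = [Ca²⁺][CO3²⁻]/Ksp = (9.92×10^-3)(9.563×10^-5) / 4.677×10^-7 = 2.03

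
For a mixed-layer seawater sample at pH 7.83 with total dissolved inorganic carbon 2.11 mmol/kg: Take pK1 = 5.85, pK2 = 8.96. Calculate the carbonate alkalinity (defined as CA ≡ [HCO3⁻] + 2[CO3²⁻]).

CA = 2.23 mmol/kg

CA = [HCO3⁻] + 2[CO3²⁻] = (α₁ + 2α₂)·DIC
At pH 7.83: [H⁺]/K1 = 10^-1.98 = 0.010471, K2/[H⁺] = 10^-1.13 = 0.074131
α₁ = 1/(1 + 0.010471 + 0.074131) = 1/1.0846 = 0.9220; α₂ = α₁·K2/[H⁺] = 0.06835
α₁ + 2α₂ = 1.0587
CA = 1.0587 × 2.11 = 2.23 mmol/kg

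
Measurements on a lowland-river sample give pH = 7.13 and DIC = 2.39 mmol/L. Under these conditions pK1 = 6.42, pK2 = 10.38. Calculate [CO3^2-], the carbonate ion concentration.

α₂ = 1 / (1 + [H⁺]/K2 + [H⁺]²/(K1K2)) = 1 / (1 + 10^+3.25 + 10^+2.54)
   = 1 / (1 + 1778.3 + 346.74) = 1/2126.0 = 0.0004704
[CO3²⁻] = α₂ × DIC = 0.0004704 × 2.39 = 0.00112 mmol/L = 1.12 μmol/L

[CO3²⁻] = 1.12 μmol/L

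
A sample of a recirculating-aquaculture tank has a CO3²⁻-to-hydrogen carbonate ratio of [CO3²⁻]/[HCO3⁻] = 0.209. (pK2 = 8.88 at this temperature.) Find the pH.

From K2 = [H⁺][CO3²⁻]/[HCO3⁻]:  pH = pK2 + log₁₀([CO3²⁻]/[HCO3⁻])
log₁₀(0.209) = -0.680
pH = 8.88 + (-0.680) = 8.20

pH = 8.20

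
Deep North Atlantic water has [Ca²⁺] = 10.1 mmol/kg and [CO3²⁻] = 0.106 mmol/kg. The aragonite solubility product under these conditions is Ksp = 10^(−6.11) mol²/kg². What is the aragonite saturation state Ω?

Ksp = 10^(−6.11) = 7.762×10^-7
Ω = [Ca²⁺][CO3²⁻]/Ksp = (10.1×10^-3)(0.106×10^-3) / 7.762×10^-7 = 1.38

Ω = 1.38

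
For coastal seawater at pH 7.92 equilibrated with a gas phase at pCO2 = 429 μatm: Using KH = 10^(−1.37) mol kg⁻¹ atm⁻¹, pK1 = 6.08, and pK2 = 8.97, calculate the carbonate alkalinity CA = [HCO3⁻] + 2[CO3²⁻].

CA = 1.49 mmol/kg

[CO2*] = KH · pCO2 = 10^(−1.37) × 429×10^-6 = 1.830×10^-5 mol/kg
α₀ = 1/(1 + K1/[H⁺] + K1K2/[H⁺]²) = 1/(1 + 10^+1.84 + 10^+0.79) = 0.01310
DIC = [CO2*]/α₀ = 1.830×10^-5 / 0.01310 = 1.397 mmol/kg
CA = (α₁ + 2α₂)·DIC = (0.9061 + 2×0.08076) × 1.397 = 1.49 mmol/kg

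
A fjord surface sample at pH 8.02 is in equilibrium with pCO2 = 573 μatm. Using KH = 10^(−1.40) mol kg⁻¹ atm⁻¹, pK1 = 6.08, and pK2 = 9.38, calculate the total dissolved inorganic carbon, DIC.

[CO2*] = KH · pCO2 = 10^(−1.40) × 573×10^-6 = 2.281×10^-5 mol/kg
α₀ = 1/(1 + K1/[H⁺] + K1K2/[H⁺]²) = 1/(1 + 10^+1.94 + 10^+0.58) = 0.01088
DIC = [CO2*]/α₀ = 2.281×10^-5 / 0.01088 = 2.10 mmol/kg

DIC = 2.10 mmol/kg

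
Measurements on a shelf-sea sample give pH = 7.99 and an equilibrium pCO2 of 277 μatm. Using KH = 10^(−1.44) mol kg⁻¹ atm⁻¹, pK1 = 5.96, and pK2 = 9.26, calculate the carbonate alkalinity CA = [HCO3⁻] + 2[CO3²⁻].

[CO2*] = KH · pCO2 = 10^(−1.44) × 277×10^-6 = 1.006×10^-5 mol/kg
α₀ = 1/(1 + K1/[H⁺] + K1K2/[H⁺]²) = 1/(1 + 10^+2.03 + 10^+0.76) = 0.008779
DIC = [CO2*]/α₀ = 1.006×10^-5 / 0.008779 = 1.146 mmol/kg
CA = (α₁ + 2α₂)·DIC = (0.9407 + 2×0.05052) × 1.146 = 1.19 mmol/kg

CA = 1.19 mmol/kg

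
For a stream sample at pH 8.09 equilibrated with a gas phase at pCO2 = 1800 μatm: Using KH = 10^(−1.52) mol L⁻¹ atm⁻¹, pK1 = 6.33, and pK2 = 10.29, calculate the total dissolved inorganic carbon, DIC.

DIC = 3.20 mmol/L

[CO2*] = KH · pCO2 = 10^(−1.52) × 1800×10^-6 = 5.436×10^-5 mol/L
α₀ = 1/(1 + K1/[H⁺] + K1K2/[H⁺]²) = 1/(1 + 10^+1.76 + 10^-0.44) = 0.01698
DIC = [CO2*]/α₀ = 5.436×10^-5 / 0.01698 = 3.20 mmol/L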